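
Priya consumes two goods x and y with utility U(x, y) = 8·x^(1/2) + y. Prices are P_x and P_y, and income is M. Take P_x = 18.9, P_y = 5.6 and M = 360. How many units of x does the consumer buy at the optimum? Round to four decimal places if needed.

x* = 1.4047

Utility is quasi-linear in y; the FOC for x is 4/√x = P_x/P_y.
Solve: √x = 4·P_y/P_x, so x*(P_x,P_y) = (4·P_y/P_x)², and y* = (M − P_x·x*)/P_y.
Plugging in: x* = (4·5.6/18.9)² = 1.4047.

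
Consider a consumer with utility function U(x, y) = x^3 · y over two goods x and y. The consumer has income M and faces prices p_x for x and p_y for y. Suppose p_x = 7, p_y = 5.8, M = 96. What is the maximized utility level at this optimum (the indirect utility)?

Tangency: MRS = 3·y/x = p_x/p_y.
So 3·p_y·y = p_x·x; combined with the budget, a share 0.75 of income goes to x.
Demand: x*(p_x,p_y,M) = 0.75·M/p_x and y* = 0.25·M/p_y.
At p_x=7, p_y=5.8, M=96: x* = 0.75·96/7 = 10.2857, y* = 4.1379.
Utility at the optimum: U(10.2857, 4.1379) = 4502.8411.

V = 4502.8411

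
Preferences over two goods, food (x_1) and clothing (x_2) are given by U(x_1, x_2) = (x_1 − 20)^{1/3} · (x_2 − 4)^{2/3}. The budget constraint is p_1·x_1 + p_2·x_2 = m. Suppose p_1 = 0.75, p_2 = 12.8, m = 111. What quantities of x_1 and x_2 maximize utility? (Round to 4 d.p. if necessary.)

x_1* = 39.9111, x_2* = 6.3333

This is Cobb-Douglas in (x_1−20, x_2−4): tangency gives 1/3·p_2·(x_2−4) = 2/3·p_1·(x_1−20).
After buying the subsistence bundle (20, 4), a share 1/3 of the remaining income goes to x_1: x_1* = 20 + 1/3·(m − 20p_1 − 4p_2)/p_1.
Discretionary income = 111 − 20·0.75 − 4·12.8 = 44.8; x_1* = 20 + 1/3·44.8/0.75 = 39.9111; x_2* = 4 + 2/3·44.8/12.8 = 6.3333.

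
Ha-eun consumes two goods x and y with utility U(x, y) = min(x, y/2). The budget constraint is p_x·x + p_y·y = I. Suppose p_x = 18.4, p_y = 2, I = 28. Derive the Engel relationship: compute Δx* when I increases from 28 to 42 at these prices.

Δx* = 0.625

Leontief preferences: the optimum is at the kink where x/1 = y/2, i.e. y = 2·x.
Budget: p_x·x + p_y·2·x = I, so (p_x + 2·p_y)·x = I.
Demand: x*(p_x,p_y,I) = I/(p_x + 2·p_y), y* = 2·I/(p_x + 2·p_y).
Here 18.4 + 2·2 = 22.4, giving x* = 1.25.
At I' = 42: x* = 1.875. Change: 1.875 − 1.25 = 0.625.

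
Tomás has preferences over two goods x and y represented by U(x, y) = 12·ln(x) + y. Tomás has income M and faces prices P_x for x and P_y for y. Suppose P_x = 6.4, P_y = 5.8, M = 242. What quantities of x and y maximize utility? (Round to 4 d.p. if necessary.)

So x*(P_x,P_y) = 12·P_y/P_x, independent of income; and y* = (M − 12·P_y)/P_y.
At the given prices: x* = 12·5.8/6.4 = 10.875, and y* = 29.7241.

x* = 10.875, y* = 29.7241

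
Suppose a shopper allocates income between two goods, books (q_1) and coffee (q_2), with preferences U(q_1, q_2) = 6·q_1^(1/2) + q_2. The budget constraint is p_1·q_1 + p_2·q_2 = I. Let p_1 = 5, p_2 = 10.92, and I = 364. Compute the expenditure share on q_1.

MU_q_1 = 3/√q_1, MU_q_2 = 1. Tangency: 3/√q_1 = p_1/p_2.
Solve: √q_1 = 3·p_2/p_1, so q_1*(p_1,p_2) = (3·p_2/p_1)², and q_2* = (I − p_1·q_1*)/p_2.
Plugging in: q_1* = (3·10.92/5)² = 42.9287, q_2* = 13.6773.
Expenditure on q_1: 5·42.9287 = 214.6435; share = 0.5897.

share on q_1 = 0.5897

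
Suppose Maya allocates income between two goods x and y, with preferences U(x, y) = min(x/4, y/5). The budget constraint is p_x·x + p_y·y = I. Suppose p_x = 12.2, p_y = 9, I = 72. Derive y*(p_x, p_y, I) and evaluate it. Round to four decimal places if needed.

y* = 3.838

Here 4·12.2 + 5·9 = 93.8, giving y* = 3.838.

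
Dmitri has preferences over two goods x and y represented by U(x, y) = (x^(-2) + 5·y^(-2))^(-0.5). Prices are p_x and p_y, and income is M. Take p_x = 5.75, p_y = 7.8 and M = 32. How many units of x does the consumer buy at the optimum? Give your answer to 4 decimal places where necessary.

x* = 1.7979

From the CES first-order condition, (1/5)·(y/x)^(3) = p_x/p_y.
Hence y/x = (5·p_x/p_y)^(1/(3)), i.e. raised to the 1/3 power.
With the ratio pinned down, the budget gives x* = M/(p_x + p_y·(y/x)) and y* = (y/x)·x*.
Numerically y/x = 1.544713, so x* = 32/(5.75 + 7.8·1.544713) = 1.7979.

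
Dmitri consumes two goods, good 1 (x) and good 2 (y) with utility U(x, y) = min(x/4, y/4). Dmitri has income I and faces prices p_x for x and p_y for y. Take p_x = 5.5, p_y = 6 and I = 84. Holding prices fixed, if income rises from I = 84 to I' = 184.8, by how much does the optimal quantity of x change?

Δx* = 8.7652

Leontief preferences: the optimum is at the kink where x/4 = y/4, i.e. y = x.
Budget: p_x·x + p_y·x = I, so (4·p_x + 4·p_y)·x = 4·I.
Demand: x*(p_x,p_y,I) = 4·I/(4·p_x + 4·p_y), y* = 4·I/(4·p_x + 4·p_y).
Here 4·5.5 + 4·6 = 46, giving x* = 7.3043.
At I' = 184.8: x* = 16.0696. Change: 16.0696 − 7.3043 = 8.7652.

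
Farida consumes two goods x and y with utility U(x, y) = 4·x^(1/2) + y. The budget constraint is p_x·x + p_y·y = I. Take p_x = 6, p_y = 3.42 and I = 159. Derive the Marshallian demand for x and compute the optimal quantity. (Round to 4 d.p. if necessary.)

x* = 1.2996

Thus x* = (2·p_y/p_x)² — independent of I — with the rest of income spent on y.
Plugging in: x* = (2·3.42/6)² = 1.2996.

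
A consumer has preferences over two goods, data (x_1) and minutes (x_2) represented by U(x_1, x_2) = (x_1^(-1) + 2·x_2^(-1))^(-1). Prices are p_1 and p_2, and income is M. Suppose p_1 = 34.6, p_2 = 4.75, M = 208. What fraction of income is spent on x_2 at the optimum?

share on x_2 = 0.3438

From the CES first-order condition, (1/2)·(x_2/x_1)^(2) = p_1/p_2.
Hence x_2/x_1 = (2·p_1/p_2)^(1/(2)), i.e. raised to the 0.5 power.
With the ratio pinned down, the budget gives x_1* = M/(p_1 + p_2·(x_2/x_1)) and x_2* = (x_2/x_1)·x_1*.
Numerically x_2/x_1 = 3.81686, so x_1* = 208/(34.6 + 4.75·3.81686) = 3.9446 and x_2* = 3.81686·3.9446 = 15.0561.
Expenditure on x_2: 4.75·15.0561 = 71.5162; share = 0.3438.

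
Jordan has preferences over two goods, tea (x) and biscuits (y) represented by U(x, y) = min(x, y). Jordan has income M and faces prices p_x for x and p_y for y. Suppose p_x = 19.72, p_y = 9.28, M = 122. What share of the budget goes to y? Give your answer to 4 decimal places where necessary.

Leontief preferences: the optimum is at the kink where x/1 = y/1, i.e. y = x.
Budget: p_x·x + p_y·x = M, so (p_x + p_y)·x = M.
Demand: x*(p_x,p_y,M) = M/(p_x + p_y), y* = M/(p_x + p_y).
Here 19.72 + 9.28 = 29, giving x* = 4.2069 and y* = 4.2069.
Expenditure on y: 9.28·4.2069 = 39.04; share = 0.32.

share on y = 0.32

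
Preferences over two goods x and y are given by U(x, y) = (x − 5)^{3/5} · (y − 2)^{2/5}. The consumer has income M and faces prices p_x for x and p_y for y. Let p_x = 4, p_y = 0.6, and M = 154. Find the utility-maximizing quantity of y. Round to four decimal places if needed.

MRS = (3/2)·(y−2)/(x−5). Tangency with p_x/p_y gives y−2 = (2/3)·(p_x/p_y)·(x−5).
Substituting into the budget: x* = 5 + 0.6·(M − 5·p_x − 2·p_y)/p_x, and y* = 2 + 0.4·(…)/p_y.
Discretionary income = 154 − 5·4 − 2·0.6 = 132.8; y* = 2 + 0.4·132.8/0.6 = 90.5333.

y* = 90.5333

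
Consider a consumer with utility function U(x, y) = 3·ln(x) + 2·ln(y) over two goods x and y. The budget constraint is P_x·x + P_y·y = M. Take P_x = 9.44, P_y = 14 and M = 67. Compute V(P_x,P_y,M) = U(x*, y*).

MU_x/MU_y = (3·y)/(2·x); tangency sets this equal to P_x/P_y.
Rearranging, P_y·y = (2/3)·P_x·x. Substituting into the budget gives P_x·x·(1 + (2/3)) = M.
Demand: x*(P_x,P_y,M) = 0.6·M/P_x and y* = 0.4·M/P_y.
At P_x=9.44, P_y=14, M=67: x* = 0.6·67/9.44 = 4.2585, y* = 1.9143.
Utility at the optimum: U(4.2585, 1.9143) = 5.6454.

V = 5.6454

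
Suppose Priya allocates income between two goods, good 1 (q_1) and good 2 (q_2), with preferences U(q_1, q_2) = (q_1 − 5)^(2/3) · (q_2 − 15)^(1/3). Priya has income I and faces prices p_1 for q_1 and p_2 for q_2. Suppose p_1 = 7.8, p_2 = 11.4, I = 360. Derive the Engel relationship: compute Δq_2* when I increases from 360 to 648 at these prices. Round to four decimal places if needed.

Δq_2* = 8.4211

Let q_1' = q_1−5, q_2' = q_2−15. MRS = 2·q_2'/q_1' = p_1/p_2.
Substituting into the budget: q_1* = 5 + 2/3·(I − 5·p_1 − 15·p_2)/p_1, and q_2* = 15 + 1/3·(…)/p_2.
Discretionary income = 360 − 5·7.8 − 15·11.4 = 150; q_2* = 15 + 1/3·150/11.4 = 19.386.
At I' = 648: q_2* = 27.807. Change: 27.807 − 19.386 = 8.4211.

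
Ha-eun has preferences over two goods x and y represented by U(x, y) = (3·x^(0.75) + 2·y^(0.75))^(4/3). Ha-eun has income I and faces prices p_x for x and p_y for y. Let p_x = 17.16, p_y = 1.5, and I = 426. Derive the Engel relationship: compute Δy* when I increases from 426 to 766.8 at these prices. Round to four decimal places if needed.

Δy* = 226.4344

MU_x ∝ 3·x^(-0.25), MU_y ∝ 2·y^(-0.25), so MRS = (3/2)·(y/x)^(0.25) = p_x/p_y.
Hence y/x = ((2/3)·p_x/p_y)^(1/(0.25)), i.e. raised to the 4 power.
With the ratio pinned down, the budget gives x* = I/(p_x + p_y·(y/x)) and y* = (y/x)·x*.
Numerically y/x = 3383.288726, so x* = 426/(17.16 + 1.5·3383.288726) = 0.0837 and y* = 3383.288726·0.0837 = 283.0429.
At I' = 766.8: y* = 509.4773. Change: 509.4773 − 283.0429 = 226.4344.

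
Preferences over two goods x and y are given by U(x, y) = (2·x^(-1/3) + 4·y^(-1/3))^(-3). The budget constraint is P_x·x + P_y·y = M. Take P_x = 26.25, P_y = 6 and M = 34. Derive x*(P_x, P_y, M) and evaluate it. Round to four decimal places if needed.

x* = 0.5989

MU_x ∝ 2·x^(-4/3), MU_y ∝ 4·y^(-4/3), so MRS = (1/2)·(y/x)^(4/3) = P_x/P_y.
Hence y/x = (2·P_x/P_y)^(1/(4/3)), i.e. raised to the 0.75 power.
With the ratio pinned down, the budget gives x* = M/(P_x + P_y·(y/x)) and y* = (y/x)·x*.
Numerically y/x = 5.087519, so x* = 34/(26.25 + 6·5.087519) = 0.5989.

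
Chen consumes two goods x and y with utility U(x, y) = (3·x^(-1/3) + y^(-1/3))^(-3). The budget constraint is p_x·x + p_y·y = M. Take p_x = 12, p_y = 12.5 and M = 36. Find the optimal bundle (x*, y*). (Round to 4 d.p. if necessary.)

MU_x ∝ 3·x^(-4/3), MU_y ∝ y^(-4/3), so MRS = 3·(y/x)^(4/3) = p_x/p_y.
Hence y/x = ((1/3)·p_x/p_y)^(1/(4/3)), i.e. raised to the 0.75 power.
With the ratio pinned down, the budget gives x* = M/(p_x + p_y·(y/x)) and y* = (y/x)·x*.
Numerically y/x = 0.425464, so x* = 36/(12 + 12.5·0.425464) = 2.0787 and y* = 0.425464·2.0787 = 0.8844.

x* = 2.0787, y* = 0.8844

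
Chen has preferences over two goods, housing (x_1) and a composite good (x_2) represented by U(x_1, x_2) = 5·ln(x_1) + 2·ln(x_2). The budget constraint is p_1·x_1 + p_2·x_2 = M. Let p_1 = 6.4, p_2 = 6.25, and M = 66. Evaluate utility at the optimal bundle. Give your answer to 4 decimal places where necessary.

At p_1=6.4, p_2=6.25, M=66: x_1* = 5/7·66/6.4 = 7.3661, x_2* = 3.0171.
Utility at the optimum: U(7.3661, 3.0171) = 12.193.

V = 12.193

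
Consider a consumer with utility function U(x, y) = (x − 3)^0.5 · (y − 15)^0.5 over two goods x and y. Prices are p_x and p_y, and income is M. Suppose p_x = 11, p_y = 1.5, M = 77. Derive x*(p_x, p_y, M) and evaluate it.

Substituting into the budget: x* = 3 + 0.5·(M − 3·p_x − 15·p_y)/p_x, and y* = 15 + 0.5·(…)/p_y.
Discretionary income = 77 − 3·11 − 15·1.5 = 21.5; x* = 3 + 0.5·21.5/11 = 3.9773.

x* = 3.9773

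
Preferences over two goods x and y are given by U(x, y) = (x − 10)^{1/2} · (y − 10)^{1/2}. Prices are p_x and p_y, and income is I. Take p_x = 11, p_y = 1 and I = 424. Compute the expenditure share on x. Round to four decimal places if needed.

share on x = 0.6179

Discretionary income = 424 − 10·11 − 10·1 = 304; x* = 10 + 0.5·304/11 = 23.8182; y* = 10 + 0.5·304/1 = 162.
Expenditure on x: 11·23.8182 = 262; share = 0.6179.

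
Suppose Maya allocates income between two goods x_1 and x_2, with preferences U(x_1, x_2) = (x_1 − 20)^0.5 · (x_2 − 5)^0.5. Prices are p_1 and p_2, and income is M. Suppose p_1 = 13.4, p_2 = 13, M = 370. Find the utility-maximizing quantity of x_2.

x_2* = 6.4231

Let x_1' = x_1−20, x_2' = x_2−5. MRS = x_2'/x_1' = p_1/p_2.
After buying the subsistence bundle (20, 5), a share 0.5 of the remaining income goes to x_1: x_1* = 20 + 0.5·(M − 20p_1 − 5p_2)/p_1.
Discretionary income = 370 − 20·13.4 − 5·13 = 37; x_2* = 5 + 0.5·37/13 = 6.4231.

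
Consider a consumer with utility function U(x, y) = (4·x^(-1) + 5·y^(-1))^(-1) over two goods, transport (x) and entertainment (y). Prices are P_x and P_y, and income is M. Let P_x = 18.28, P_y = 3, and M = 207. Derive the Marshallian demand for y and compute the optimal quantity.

y* = 21.5096

MRS = MU_x/MU_y = (4/5)·(y/x)^(2). Set equal to P_x/P_y.
Solve for the ratio: y/x = [(5/4)·P_x/P_y]^(0.5).
With the ratio pinned down, the budget gives x* = M/(P_x + P_y·(y/x)) and y* = (y/x)·x*.
Numerically y/x = 2.759831, so x* = 207/(18.28 + 3·2.759831) = 7.7938 and y* = 2.759831·7.7938 = 21.5096.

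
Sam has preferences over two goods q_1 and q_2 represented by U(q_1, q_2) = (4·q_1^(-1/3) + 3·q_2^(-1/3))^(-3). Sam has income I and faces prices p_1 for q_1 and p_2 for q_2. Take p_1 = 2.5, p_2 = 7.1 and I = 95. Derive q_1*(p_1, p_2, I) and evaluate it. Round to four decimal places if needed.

From the CES first-order condition, (4/3)·(q_2/q_1)^(4/3) = p_1/p_2.
Hence q_2/q_1 = ((3/4)·p_1/p_2)^(1/(4/3)), i.e. raised to the 0.75 power.
Substitute q_2 = (q_2/q_1)·q_1 into the budget: q_1* = I/(p_1 + p_2·(q_2/q_1)).
Numerically q_2/q_1 = 0.368389, so q_1* = 95/(2.5 + 7.1·0.368389) = 18.5708.

q_1* = 18.5708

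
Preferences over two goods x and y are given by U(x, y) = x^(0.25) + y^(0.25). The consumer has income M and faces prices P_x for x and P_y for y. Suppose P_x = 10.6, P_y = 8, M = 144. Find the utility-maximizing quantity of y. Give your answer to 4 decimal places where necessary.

From the CES first-order condition, (y/x)^(0.75) = P_x/P_y.
Solve for the ratio: y/x = [P_x/P_y]^(4/3).
Substitute y = (y/x)·x into the budget: x* = M/(P_x + P_y·(y/x)).
Numerically y/x = 1.455307, so x* = 144/(10.6 + 8·1.455307) = 6.4741 and y* = 1.455307·6.4741 = 9.4218.

y* = 9.4218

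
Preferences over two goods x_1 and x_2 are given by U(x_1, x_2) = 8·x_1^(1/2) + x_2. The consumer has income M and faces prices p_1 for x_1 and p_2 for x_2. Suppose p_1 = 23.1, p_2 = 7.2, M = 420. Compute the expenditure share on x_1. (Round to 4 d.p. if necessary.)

Utility is quasi-linear in x_2; the FOC for x_1 is 4/√x_1 = p_1/p_2.
Thus x_1* = (4·p_2/p_1)² — independent of M — with the rest of income spent on x_2.
Plugging in: x_1* = (4·7.2/23.1)² = 1.5544, x_2* = 53.3463.
Expenditure on x_1: 23.1·1.5544 = 35.9065; share = 0.0855.

share on x_1 = 0.0855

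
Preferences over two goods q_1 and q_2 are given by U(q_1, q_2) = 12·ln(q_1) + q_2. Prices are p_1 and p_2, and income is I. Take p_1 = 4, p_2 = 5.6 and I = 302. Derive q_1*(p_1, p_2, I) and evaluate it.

MU_q_1 = 12/q_1, MU_q_2 = 1. Tangency: 12/q_1 = p_1/p_2.
So q_1*(p_1,p_2) = 12·p_2/p_1, independent of income; and q_2* = (I − 12·p_2)/p_2.
At the given prices: q_1* = 12·5.6/4 = 16.8.

q_1* = 16.8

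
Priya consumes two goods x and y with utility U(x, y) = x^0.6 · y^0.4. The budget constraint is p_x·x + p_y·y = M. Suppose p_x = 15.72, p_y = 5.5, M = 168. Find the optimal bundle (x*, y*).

x* = 6.4122, y* = 12.2182

Demand: x*(p_x,p_y,M) = 0.6·M/p_x and y* = 0.4·M/p_y.
At p_x=15.72, p_y=5.5, M=168: x* = 0.6·168/15.72 = 6.4122, y* = 12.2182.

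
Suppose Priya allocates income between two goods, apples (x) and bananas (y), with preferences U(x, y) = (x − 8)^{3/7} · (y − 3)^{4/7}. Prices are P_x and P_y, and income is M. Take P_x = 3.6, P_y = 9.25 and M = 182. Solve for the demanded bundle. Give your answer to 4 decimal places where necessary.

This is Cobb-Douglas in (x−8, y−3): tangency gives 3/7·P_y·(y−3) = 4/7·P_x·(x−8).
Substituting into the budget: x* = 8 + 3/7·(M − 8·P_x − 3·P_y)/P_x, and y* = 3 + 4/7·(…)/P_y.
Discretionary income = 182 − 8·3.6 − 3·9.25 = 125.45; x* = 8 + 3/7·125.45/3.6 = 22.9345; y* = 3 + 4/7·125.45/9.25 = 10.7498.

x* = 22.9345, y* = 10.7498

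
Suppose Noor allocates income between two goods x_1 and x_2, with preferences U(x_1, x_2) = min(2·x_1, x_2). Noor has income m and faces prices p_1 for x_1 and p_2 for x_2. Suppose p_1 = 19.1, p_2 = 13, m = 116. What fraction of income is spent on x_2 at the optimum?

Leontief preferences: the optimum is at the kink where x_1/1 = x_2/2, i.e. x_2 = 2·x_1.
Budget: p_1·x_1 + p_2·2·x_1 = m, so (p_1 + 2·p_2)·x_1 = m.
Demand: x_1*(p_1,p_2,m) = m/(p_1 + 2·p_2), x_2* = 2·m/(p_1 + 2·p_2).
Here 19.1 + 2·13 = 45.1, giving x_1* = 2.5721 and x_2* = 5.1441.
Expenditure on x_2: 13·5.1441 = 66.8736; share = 0.5765.

share on x_2 = 0.5765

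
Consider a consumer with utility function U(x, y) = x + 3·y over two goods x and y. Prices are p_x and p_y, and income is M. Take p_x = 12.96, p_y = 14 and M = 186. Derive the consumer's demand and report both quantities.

Linear utility — the consumer picks whichever good has higher MU/price: 1/12.96 = 0.0772 vs 3/14 = 0.2143.
y gives more utility per dollar, so spend all income on y: y* = M/p_y, x* = 0.
Numerically: x* = 0, y* = 13.2857.

x* = 0, y* = 13.2857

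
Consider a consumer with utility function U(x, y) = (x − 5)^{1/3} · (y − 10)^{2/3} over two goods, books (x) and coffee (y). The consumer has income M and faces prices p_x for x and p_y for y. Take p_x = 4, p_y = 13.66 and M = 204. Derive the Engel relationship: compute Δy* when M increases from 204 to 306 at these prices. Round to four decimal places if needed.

Δy* = 4.978

After buying the subsistence bundle (5, 10), a share 1/3 of the remaining income goes to x: x* = 5 + 1/3·(M − 5p_x − 10p_y)/p_x.
Discretionary income = 204 − 5·4 − 10·13.66 = 47.4; y* = 10 + 2/3·47.4/13.66 = 12.3133.
At M' = 306: y* = 17.2914. Change: 17.2914 − 12.3133 = 4.978.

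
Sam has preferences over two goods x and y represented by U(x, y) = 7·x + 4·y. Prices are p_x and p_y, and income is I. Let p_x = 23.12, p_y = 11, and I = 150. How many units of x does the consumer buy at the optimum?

Perfect substitutes: compare marginal utility per dollar. 7/p_x vs 4/p_y → 0.3028 vs 0.3636.
y gives more utility per dollar, so spend all income on y: y* = I/p_y, x* = 0.
Numerically: x* = 0, y* = 13.6364.

x* = 0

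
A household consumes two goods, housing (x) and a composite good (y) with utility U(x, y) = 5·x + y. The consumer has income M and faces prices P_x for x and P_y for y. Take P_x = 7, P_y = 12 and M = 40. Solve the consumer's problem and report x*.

x* = 5.7143

Perfect substitutes: compare marginal utility per dollar. 5/P_x vs 1/P_y → 0.7143 vs 0.0833.
x gives more utility per dollar, so spend all income on x: x* = M/P_x, y* = 0.
Numerically: x* = 5.7143, y* = 0.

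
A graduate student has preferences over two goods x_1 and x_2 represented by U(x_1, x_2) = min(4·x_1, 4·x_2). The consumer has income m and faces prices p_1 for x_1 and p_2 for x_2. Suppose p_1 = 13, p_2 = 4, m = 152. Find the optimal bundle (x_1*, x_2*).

x_1* = 8.9412, x_2* = 8.9412

Leontief preferences: the optimum is at the kink where x_1/4 = x_2/4, i.e. x_2 = x_1.
Budget: p_1·x_1 + p_2·x_1 = m, so (4·p_1 + 4·p_2)·x_1 = 4·m.
Demand: x_1*(p_1,p_2,m) = 4·m/(4·p_1 + 4·p_2), x_2* = 4·m/(4·p_1 + 4·p_2).
Here 4·13 + 4·4 = 68, giving x_1* = 8.9412 and x_2* = 8.9412.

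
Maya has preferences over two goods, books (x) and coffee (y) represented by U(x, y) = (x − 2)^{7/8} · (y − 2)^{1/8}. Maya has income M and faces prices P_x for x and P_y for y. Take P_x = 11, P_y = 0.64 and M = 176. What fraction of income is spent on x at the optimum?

MRS = 7·(y−2)/(x−2). Tangency with P_x/P_y gives y−2 = (1/7)·(P_x/P_y)·(x−2).
Substituting into the budget: x* = 2 + 0.875·(M − 2·P_x − 2·P_y)/P_x, and y* = 2 + 0.125·(…)/P_y.
Discretionary income = 176 − 2·11 − 2·0.64 = 152.72; x* = 2 + 0.875·152.72/11 = 14.1482; y* = 2 + 0.125·152.72/0.64 = 31.8281.
Expenditure on x: 11·14.1482 = 155.63; share = 0.8843.

share on x = 0.8843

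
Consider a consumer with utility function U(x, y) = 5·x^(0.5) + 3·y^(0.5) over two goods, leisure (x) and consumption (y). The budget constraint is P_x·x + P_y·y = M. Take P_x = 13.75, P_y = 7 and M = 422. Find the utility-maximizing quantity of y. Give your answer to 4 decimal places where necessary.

MU_x ∝ 5·x^(-0.5), MU_y ∝ 3·y^(-0.5), so MRS = (5/3)·(y/x)^(0.5) = P_x/P_y.
Solve for the ratio: y/x = [(3/5)·P_x/P_y]^(2).
With the ratio pinned down, the budget gives x* = M/(P_x + P_y·(y/x)) and y* = (y/x)·x*.
Numerically y/x = 1.389031, so x* = 422/(13.75 + 7·1.389031) = 17.9779 and y* = 1.389031·17.9779 = 24.9719.

y* = 24.9719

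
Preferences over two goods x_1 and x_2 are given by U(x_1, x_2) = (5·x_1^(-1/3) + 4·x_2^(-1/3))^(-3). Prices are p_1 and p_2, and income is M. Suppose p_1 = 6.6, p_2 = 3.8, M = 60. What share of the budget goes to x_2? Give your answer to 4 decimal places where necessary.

share on x_2 = 0.4242

From the CES first-order condition, (5/4)·(x_2/x_1)^(4/3) = p_1/p_2.
Solve for the ratio: x_2/x_1 = [(4/5)·p_1/p_2]^(0.75).
With the ratio pinned down, the budget gives x_1* = M/(p_1 + p_2·(x_2/x_1)) and x_2* = (x_2/x_1)·x_1*.
Numerically x_2/x_1 = 1.279787, so x_1* = 60/(6.6 + 3.8·1.279787) = 5.2341 and x_2* = 1.279787·5.2341 = 6.6986.
Expenditure on x_2: 3.8·6.6986 = 25.4546; share = 0.4242.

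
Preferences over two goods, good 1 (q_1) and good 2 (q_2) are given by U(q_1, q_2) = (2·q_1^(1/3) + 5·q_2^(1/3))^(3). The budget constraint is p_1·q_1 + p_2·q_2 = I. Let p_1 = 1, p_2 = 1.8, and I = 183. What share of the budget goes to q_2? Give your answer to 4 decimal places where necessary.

share on q_2 = 0.7466

With the ratio pinned down, the budget gives q_1* = I/(p_1 + p_2·(q_2/q_1)) and q_2* = (q_2/q_1)·q_1*.
Numerically q_2/q_1 = 1.636821, so q_1* = 183/(1 + 1.8·1.636821) = 46.3728 and q_2* = 1.636821·46.3728 = 75.904.
Expenditure on q_2: 1.8·75.904 = 136.6272; share = 0.7466.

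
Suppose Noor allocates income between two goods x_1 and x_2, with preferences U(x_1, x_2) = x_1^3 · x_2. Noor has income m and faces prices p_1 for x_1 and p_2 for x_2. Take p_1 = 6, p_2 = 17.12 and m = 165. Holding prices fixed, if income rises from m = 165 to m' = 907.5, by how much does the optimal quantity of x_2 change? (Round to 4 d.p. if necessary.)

Demand: x_1*(p_1,p_2,m) = 0.75·m/p_1 and x_2* = 0.25·m/p_2.
At p_1=6, p_2=17.12, m=165: x_2* = 0.25·165/17.12 = 2.4095.
At m' = 907.5: x_2* = 13.252. Change: 13.252 − 2.4095 = 10.8426.

Δx_2* = 10.8426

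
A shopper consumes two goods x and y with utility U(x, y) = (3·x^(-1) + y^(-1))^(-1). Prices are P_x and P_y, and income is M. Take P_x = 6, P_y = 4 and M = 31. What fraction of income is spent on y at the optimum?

share on y = 0.3204

From the CES first-order condition, 3·(y/x)^(2) = P_x/P_y.
Hence y/x = ((1/3)·P_x/P_y)^(1/(2)), i.e. raised to the 0.5 power.
Substitute y = (y/x)·x into the budget: x* = M/(P_x + P_y·(y/x)).
Numerically y/x = 0.707107, so x* = 31/(6 + 4·0.707107) = 3.5114 and y* = 0.707107·3.5114 = 2.4829.
Expenditure on y: 4·2.4829 = 9.9317; share = 0.3204.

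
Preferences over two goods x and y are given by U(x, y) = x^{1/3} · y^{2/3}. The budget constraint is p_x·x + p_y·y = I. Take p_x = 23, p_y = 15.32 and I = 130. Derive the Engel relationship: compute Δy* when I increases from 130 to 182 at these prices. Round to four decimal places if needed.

Δy* = 2.2628

The MRS is (1/2)·y/x. Set MRS = p_x/p_y.
So 1/3·p_y·y = 2/3·p_x·x; combined with the budget, a share 1/3 of income goes to x.
Demand: x*(p_x,p_y,I) = 1/3·I/p_x and y* = 2/3·I/p_y.
At p_x=23, p_y=15.32, I=130: y* = 2/3·130/15.32 = 5.6571.
At I' = 182: y* = 7.9199. Change: 7.9199 − 5.6571 = 2.2628.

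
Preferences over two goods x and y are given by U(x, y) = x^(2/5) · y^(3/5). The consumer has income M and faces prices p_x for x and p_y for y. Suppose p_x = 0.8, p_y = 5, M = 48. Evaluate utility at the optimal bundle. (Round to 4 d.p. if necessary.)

V = 10.1938

Demand: x*(p_x,p_y,M) = 0.4·M/p_x and y* = 0.6·M/p_y.
At p_x=0.8, p_y=5, M=48: x* = 0.4·48/0.8 = 24, y* = 5.76.
Utility at the optimum: U(24, 5.76) = 10.1938.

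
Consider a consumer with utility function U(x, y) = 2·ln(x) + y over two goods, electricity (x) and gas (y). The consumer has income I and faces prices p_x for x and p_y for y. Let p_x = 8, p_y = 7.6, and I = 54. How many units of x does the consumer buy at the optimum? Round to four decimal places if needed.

x* = 1.9

MU_x = 2/x, MU_y = 1. Tangency: 2/x = p_x/p_y.
So x*(p_x,p_y) = 2·p_y/p_x, independent of income; and y* = (I − 2·p_y)/p_y.
At the given prices: x* = 2·7.6/8 = 1.9.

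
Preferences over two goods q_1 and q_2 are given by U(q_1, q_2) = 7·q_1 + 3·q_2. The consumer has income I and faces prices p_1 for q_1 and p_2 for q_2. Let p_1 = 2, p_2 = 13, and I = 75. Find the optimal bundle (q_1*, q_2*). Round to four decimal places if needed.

q_1* = 37.5, q_2* = 0

Linear utility — the consumer picks whichever good has higher MU/price: 7/2 = 3.5 vs 3/13 = 0.2308.
q_1 gives more utility per dollar, so spend all income on q_1: q_1* = I/p_1, q_2* = 0.
Numerically: q_1* = 37.5, q_2* = 0.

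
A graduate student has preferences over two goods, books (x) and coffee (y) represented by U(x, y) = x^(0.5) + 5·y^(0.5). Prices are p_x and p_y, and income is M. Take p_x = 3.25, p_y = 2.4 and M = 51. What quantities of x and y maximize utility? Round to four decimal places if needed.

MU_x ∝ x^(-0.5), MU_y ∝ 5·y^(-0.5), so MRS = (1/5)·(y/x)^(0.5) = p_x/p_y.
Solve for the ratio: y/x = [5·p_x/p_y]^(2).
With the ratio pinned down, the budget gives x* = M/(p_x + p_y·(y/x)) and y* = (y/x)·x*.
Numerically y/x = 45.844184, so x* = 51/(3.25 + 2.4·45.844184) = 0.4502 and y* = 45.844184·0.4502 = 20.6403.

x* = 0.4502, y* = 20.6403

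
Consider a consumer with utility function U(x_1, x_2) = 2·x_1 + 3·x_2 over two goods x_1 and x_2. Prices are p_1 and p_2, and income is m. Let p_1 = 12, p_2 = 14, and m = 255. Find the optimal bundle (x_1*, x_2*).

x_1* = 0, x_2* = 18.2143

x_2 gives more utility per dollar, so spend all income on x_2: x_2* = m/p_2, x_1* = 0.
Numerically: x_1* = 0, x_2* = 18.2143.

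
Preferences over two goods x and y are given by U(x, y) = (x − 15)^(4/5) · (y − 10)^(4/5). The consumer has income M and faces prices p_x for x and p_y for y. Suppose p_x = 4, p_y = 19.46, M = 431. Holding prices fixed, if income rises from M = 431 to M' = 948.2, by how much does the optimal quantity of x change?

Let x' = x−15, y' = y−10. MRS = y'/x' = p_x/p_y.
After buying the subsistence bundle (15, 10), a share 0.5 of the remaining income goes to x: x* = 15 + 0.5·(M − 15p_x − 10p_y)/p_x.
Discretionary income = 431 − 15·4 − 10·19.46 = 176.4; x* = 15 + 0.5·176.4/4 = 37.05.
At M' = 948.2: x* = 101.7. Change: 101.7 − 37.05 = 64.65.

Δx* = 64.65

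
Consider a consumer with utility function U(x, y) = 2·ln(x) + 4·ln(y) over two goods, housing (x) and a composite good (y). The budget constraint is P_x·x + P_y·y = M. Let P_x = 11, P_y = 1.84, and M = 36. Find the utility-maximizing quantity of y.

y* = 13.0435

The MRS is (1/2)·y/x. Set MRS = P_x/P_y.
Rearranging, P_y·y = 2·P_x·x. Substituting into the budget gives P_x·x·(1 + 2) = M.
Demand: x*(P_x,P_y,M) = 1/3·M/P_x and y* = 2/3·M/P_y.
At P_x=11, P_y=1.84, M=36: y* = 2/3·36/1.84 = 13.0435.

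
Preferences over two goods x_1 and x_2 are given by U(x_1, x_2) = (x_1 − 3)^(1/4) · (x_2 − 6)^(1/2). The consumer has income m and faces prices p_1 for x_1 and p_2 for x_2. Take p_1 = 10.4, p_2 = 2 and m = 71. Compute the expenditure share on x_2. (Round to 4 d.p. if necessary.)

share on x_2 = 0.43

MRS = (1/2)·(x_2−6)/(x_1−3). Tangency with p_1/p_2 gives x_2−6 = 2·(p_1/p_2)·(x_1−3).
Substituting into the budget: x_1* = 3 + 1/3·(m − 3·p_1 − 6·p_2)/p_1, and x_2* = 6 + 2/3·(…)/p_2.
Discretionary income = 71 − 3·10.4 − 6·2 = 27.8; x_1* = 3 + 1/3·27.8/10.4 = 3.891; x_2* = 6 + 2/3·27.8/2 = 15.2667.
Expenditure on x_2: 2·15.2667 = 30.5333; share = 0.43.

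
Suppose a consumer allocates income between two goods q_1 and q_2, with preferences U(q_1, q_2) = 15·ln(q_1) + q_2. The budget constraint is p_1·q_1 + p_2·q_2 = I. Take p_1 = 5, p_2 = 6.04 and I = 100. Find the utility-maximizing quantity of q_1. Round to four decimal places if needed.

Set MRS = p_1/p_2: (15/q_1)/1 = p_1/p_2.
So q_1*(p_1,p_2) = 15·p_2/p_1, independent of income; and q_2* = (I − 15·p_2)/p_2.
At the given prices: q_1* = 15·6.04/5 = 18.12.

q_1* = 18.12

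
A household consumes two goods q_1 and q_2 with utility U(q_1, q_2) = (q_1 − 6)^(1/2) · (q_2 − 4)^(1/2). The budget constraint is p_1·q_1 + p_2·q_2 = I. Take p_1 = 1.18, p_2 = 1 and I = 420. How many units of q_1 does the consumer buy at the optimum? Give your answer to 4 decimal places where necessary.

q_1* = 179.2712

After buying the subsistence bundle (6, 4), a share 0.5 of the remaining income goes to q_1: q_1* = 6 + 0.5·(I − 6p_1 − 4p_2)/p_1.
Discretionary income = 420 − 6·1.18 − 4·1 = 408.92; q_1* = 6 + 0.5·408.92/1.18 = 179.2712.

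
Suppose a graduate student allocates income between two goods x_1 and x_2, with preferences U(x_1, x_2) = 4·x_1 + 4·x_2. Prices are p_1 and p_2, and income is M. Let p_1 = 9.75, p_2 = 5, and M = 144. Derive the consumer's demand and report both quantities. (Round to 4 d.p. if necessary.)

Linear utility — the consumer picks whichever good has higher MU/price: 4/9.75 = 0.4103 vs 4/5 = 0.8.
x_2 gives more utility per dollar, so spend all income on x_2: x_2* = M/p_2, x_1* = 0.
Numerically: x_1* = 0, x_2* = 28.8.

x_1* = 0, x_2* = 28.8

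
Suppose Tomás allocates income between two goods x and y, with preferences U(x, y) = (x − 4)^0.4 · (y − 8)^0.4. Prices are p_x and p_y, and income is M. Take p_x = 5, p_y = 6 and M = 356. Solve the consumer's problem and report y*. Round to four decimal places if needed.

y* = 32

Substituting into the budget: x* = 4 + 0.5·(M − 4·p_x − 8·p_y)/p_x, and y* = 8 + 0.5·(…)/p_y.
Discretionary income = 356 − 4·5 − 8·6 = 288; y* = 8 + 0.5·288/6 = 32.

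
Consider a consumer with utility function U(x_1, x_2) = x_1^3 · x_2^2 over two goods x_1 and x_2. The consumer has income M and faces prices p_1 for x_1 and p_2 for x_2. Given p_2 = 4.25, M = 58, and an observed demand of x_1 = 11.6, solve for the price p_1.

p_1 = 3

The MRS is (3/2)·x_2/x_1. Set MRS = p_1/p_2.
So 3·p_2·x_2 = 2·p_1·x_1; combined with the budget, a share 0.6 of income goes to x_1.
Demand: x_1*(p_1,p_2,M) = 0.6·M/p_1 and x_2* = 0.4·M/p_2.
Set x_1* = 11.6 in the demand function and solve for p_1: p_1 = 3.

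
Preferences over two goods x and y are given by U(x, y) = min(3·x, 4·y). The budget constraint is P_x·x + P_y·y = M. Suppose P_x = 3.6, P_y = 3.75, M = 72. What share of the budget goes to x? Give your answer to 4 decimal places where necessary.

Leontief preferences: the optimum is at the kink where x/4 = y/3, i.e. y = (3/4)·x.
Budget: P_x·x + P_y·(3/4)·x = M, so (4·P_x + 3·P_y)·x = 4·M.
Demand: x*(P_x,P_y,M) = 4·M/(4·P_x + 3·P_y), y* = 3·M/(4·P_x + 3·P_y).
Here 4·3.6 + 3·3.75 = 25.65, giving x* = 11.2281 and y* = 8.4211.
Expenditure on x: 3.6·11.2281 = 40.4211; share = 0.5614.

share on x = 0.5614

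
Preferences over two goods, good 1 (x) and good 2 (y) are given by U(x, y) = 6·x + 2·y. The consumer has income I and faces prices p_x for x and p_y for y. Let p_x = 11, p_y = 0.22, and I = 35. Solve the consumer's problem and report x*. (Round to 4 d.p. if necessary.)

Linear utility — the consumer picks whichever good has higher MU/price: 6/11 = 0.5455 vs 2/0.22 = 9.0909.
y gives more utility per dollar, so spend all income on y: y* = I/p_y, x* = 0.
Numerically: x* = 0, y* = 159.0909.

x* = 0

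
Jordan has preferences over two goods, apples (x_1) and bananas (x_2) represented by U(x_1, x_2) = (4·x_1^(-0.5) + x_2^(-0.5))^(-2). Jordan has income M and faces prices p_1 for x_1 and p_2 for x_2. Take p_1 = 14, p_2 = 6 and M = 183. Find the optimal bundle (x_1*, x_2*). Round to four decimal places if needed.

x_1* = 10.0611, x_2* = 7.0241

From the CES first-order condition, 4·(x_2/x_1)^(1.5) = p_1/p_2.
Solve for the ratio: x_2/x_1 = [(1/4)·p_1/p_2]^(2/3).
With the ratio pinned down, the budget gives x_1* = M/(p_1 + p_2·(x_2/x_1)) and x_2* = (x_2/x_1)·x_1*.
Numerically x_2/x_1 = 0.698143, so x_1* = 183/(14 + 6·0.698143) = 10.0611 and x_2* = 0.698143·10.0611 = 7.0241.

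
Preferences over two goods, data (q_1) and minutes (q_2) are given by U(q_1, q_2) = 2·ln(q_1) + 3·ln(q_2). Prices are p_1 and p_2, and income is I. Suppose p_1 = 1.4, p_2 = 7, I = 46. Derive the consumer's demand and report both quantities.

Demand: q_1*(p_1,p_2,I) = 0.4·I/p_1 and q_2* = 0.6·I/p_2.
At p_1=1.4, p_2=7, I=46: q_1* = 0.4·46/1.4 = 13.1429, q_2* = 3.9429.

q_1* = 13.1429, q_2* = 3.9429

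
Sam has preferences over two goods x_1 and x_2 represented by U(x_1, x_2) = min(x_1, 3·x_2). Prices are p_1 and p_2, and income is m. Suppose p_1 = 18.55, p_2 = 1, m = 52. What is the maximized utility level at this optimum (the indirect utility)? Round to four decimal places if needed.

V = 2.7538

Leontief preferences: the optimum is at the kink where x_1/3 = x_2/1, i.e. x_2 = (1/3)·x_1.
Budget: p_1·x_1 + p_2·(1/3)·x_1 = m, so (3·p_1 + p_2)·x_1 = 3·m.
Demand: x_1*(p_1,p_2,m) = 3·m/(3·p_1 + p_2), x_2* = m/(3·p_1 + p_2).
Here 3·18.55 + 1 = 56.65, giving x_1* = 2.7538 and x_2* = 0.9179.
Utility at the optimum: U(2.7538, 0.9179) = 2.7538.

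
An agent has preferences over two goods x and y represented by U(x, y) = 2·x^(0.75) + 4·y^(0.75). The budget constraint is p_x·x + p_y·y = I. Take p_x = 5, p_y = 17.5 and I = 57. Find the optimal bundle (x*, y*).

MRS = MU_x/MU_y = (1/2)·(y/x)^(0.25). Set equal to p_x/p_y.
Solve for the ratio: y/x = [2·p_x/p_y]^(4).
Substitute y = (y/x)·x into the budget: x* = I/(p_x + p_y·(y/x)).
Numerically y/x = 0.106622, so x* = 57/(5 + 17.5·0.106622) = 8.3019 and y* = 0.106622·8.3019 = 0.8852.

x* = 8.3019, y* = 0.8852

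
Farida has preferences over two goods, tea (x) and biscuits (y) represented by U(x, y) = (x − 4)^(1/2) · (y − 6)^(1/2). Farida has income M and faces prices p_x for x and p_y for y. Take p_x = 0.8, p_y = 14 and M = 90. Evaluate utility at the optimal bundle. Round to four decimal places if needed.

V = 0.4183

MRS = (y−6)/(x−4). Tangency with p_x/p_y gives y−6 = (p_x/p_y)·(x−4).
After buying the subsistence bundle (4, 6), a share 0.5 of the remaining income goes to x: x* = 4 + 0.5·(M − 4p_x − 6p_y)/p_x.
Discretionary income = 90 − 4·0.8 − 6·14 = 2.8; x* = 4 + 0.5·2.8/0.8 = 5.75; y* = 6 + 0.5·2.8/14 = 6.1.
Utility at the optimum: U(5.75, 6.1) = 0.4183.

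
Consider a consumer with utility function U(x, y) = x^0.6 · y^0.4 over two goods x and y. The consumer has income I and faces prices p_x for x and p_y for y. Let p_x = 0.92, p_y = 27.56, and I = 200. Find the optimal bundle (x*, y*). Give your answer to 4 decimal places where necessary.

Tangency: MRS = (3/2)·y/x = p_x/p_y.
So 0.6·p_y·y = 0.4·p_x·x; combined with the budget, a share 0.6 of income goes to x.
Demand: x*(p_x,p_y,I) = 0.6·I/p_x and y* = 0.4·I/p_y.
At p_x=0.92, p_y=27.56, I=200: x* = 0.6·200/0.92 = 130.4348, y* = 2.9028.

x* = 130.4348, y* = 2.9028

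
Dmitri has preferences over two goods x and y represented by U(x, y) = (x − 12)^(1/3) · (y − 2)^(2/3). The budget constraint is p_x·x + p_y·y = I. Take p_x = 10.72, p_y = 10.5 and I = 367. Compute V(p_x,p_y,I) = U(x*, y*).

MRS = (1/2)·(y−2)/(x−12). Tangency with p_x/p_y gives y−2 = 2·(p_x/p_y)·(x−12).
After buying the subsistence bundle (12, 2), a share 1/3 of the remaining income goes to x: x* = 12 + 1/3·(I − 12p_x − 2p_y)/p_x.
Discretionary income = 367 − 12·10.72 − 2·10.5 = 217.36; x* = 12 + 1/3·217.36/10.72 = 18.7587; y* = 2 + 2/3·217.36/10.5 = 15.8006.
Utility at the optimum: U(18.7587, 15.8006) = 10.8781.

V = 10.8781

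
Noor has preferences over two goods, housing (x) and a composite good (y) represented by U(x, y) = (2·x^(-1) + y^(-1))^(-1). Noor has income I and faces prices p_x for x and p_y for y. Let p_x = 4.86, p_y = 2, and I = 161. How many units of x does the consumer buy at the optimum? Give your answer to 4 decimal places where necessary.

x* = 22.7899

Numerically y/x = 1.10227, so x* = 161/(4.86 + 2·1.10227) = 22.7899.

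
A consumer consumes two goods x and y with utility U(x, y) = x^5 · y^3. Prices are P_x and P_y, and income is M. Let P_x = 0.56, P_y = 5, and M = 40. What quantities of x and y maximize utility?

x* = 44.6429, y* = 3

Demand: x*(P_x,P_y,M) = 0.625·M/P_x and y* = 0.375·M/P_y.
At P_x=0.56, P_y=5, M=40: x* = 0.625·40/0.56 = 44.6429, y* = 3.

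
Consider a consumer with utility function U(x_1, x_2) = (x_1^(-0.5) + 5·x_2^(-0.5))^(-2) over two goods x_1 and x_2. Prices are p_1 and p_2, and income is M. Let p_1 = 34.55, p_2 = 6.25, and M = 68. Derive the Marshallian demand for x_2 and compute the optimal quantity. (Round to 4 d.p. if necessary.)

MRS = MU_x_1/MU_x_2 = (1/5)·(x_2/x_1)^(1.5). Set equal to p_1/p_2.
Hence x_2/x_1 = (5·p_1/p_2)^(1/(1.5)), i.e. raised to the 2/3 power.
With the ratio pinned down, the budget gives x_1* = M/(p_1 + p_2·(x_2/x_1)) and x_2* = (x_2/x_1)·x_1*.
Numerically x_2/x_1 = 9.141666, so x_1* = 68/(34.55 + 6.25·9.141666) = 0.7417 and x_2* = 9.141666·0.7417 = 6.7801.

x_2* = 6.7801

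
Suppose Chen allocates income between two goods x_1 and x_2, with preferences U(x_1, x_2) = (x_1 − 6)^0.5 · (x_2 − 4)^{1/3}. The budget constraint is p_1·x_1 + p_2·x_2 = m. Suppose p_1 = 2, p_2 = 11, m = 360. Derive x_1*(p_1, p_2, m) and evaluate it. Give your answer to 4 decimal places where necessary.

This is Cobb-Douglas in (x_1−6, x_2−4): tangency gives 0.5·p_2·(x_2−4) = 1/3·p_1·(x_1−6).
Substituting into the budget: x_1* = 6 + 0.6·(m − 6·p_1 − 4·p_2)/p_1, and x_2* = 4 + 0.4·(…)/p_2.
Discretionary income = 360 − 6·2 − 4·11 = 304; x_1* = 6 + 0.6·304/2 = 97.2.

x_1* = 97.2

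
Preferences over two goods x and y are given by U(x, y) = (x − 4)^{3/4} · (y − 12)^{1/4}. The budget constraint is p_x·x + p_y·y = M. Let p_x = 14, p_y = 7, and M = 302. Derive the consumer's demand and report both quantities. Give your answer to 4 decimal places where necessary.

x* = 12.6786, y* = 17.7857

Discretionary income = 302 − 4·14 − 12·7 = 162; x* = 4 + 0.75·162/14 = 12.6786; y* = 12 + 0.25·162/7 = 17.7857.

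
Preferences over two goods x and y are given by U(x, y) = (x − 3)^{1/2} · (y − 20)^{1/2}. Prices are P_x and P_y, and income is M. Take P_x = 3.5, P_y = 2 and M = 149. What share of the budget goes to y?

Let x' = x−3, y' = y−20. MRS = y'/x' = P_x/P_y.
Substituting into the budget: x* = 3 + 0.5·(M − 3·P_x − 20·P_y)/P_x, and y* = 20 + 0.5·(…)/P_y.
Discretionary income = 149 − 3·3.5 − 20·2 = 98.5; x* = 3 + 0.5·98.5/3.5 = 17.0714; y* = 20 + 0.5·98.5/2 = 44.625.
Expenditure on y: 2·44.625 = 89.25; share = 0.599.

share on y = 0.599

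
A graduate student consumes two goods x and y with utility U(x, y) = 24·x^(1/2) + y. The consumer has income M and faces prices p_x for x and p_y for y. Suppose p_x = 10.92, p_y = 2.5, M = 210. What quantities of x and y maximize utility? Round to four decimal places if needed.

Plugging in: x* = (12·2.5/10.92)² = 7.5474, y* = 51.033.

x* = 7.5474, y* = 51.033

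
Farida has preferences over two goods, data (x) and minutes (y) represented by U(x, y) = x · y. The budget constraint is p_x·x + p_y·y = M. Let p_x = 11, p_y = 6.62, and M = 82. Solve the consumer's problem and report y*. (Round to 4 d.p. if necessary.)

y* = 6.1934

The MRS is y/x. Set MRS = p_x/p_y.
So p_y·y = p_x·x; combined with the budget, a share 0.5 of income goes to x.
Demand: x*(p_x,p_y,M) = 0.5·M/p_x and y* = 0.5·M/p_y.
At p_x=11, p_y=6.62, M=82: y* = 0.5·82/6.62 = 6.1934.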